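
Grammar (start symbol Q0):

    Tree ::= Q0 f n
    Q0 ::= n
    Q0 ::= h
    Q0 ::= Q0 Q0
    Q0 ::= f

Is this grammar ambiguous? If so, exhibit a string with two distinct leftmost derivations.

Ambiguous

Witness: f f f

Derivation 1: Q0 ⇒ Q0 Q0 ⇒ Q0 Q0 Q0 ⇒ f Q0 Q0 ⇒ f f Q0 ⇒ f f f
Derivation 2: Q0 ⇒ Q0 Q0 ⇒ f Q0 ⇒ f Q0 Q0 ⇒ f f Q0 ⇒ f f f

Two distinct leftmost derivations for the same string.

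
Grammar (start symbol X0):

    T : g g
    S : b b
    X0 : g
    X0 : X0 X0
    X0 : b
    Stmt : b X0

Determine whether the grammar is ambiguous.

Witness: b b b

Derivation 1: X0 ⇒ X0 X0 ⇒ X0 X0 X0 ⇒ b X0 X0 ⇒ b b X0 ⇒ b b b
Derivation 2: X0 ⇒ X0 X0 ⇒ b X0 ⇒ b X0 X0 ⇒ b b X0 ⇒ b b b

Two distinct leftmost derivations for the same string.

Ambiguous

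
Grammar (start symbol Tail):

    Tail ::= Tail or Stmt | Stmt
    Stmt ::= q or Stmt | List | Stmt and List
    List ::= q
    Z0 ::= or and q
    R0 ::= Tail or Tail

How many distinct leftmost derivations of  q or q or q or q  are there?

Parse trees for q or q or q or q:
  [Tail [Tail [Stmt [List q]]] or [Stmt q or [Stmt q or [Stmt [List q]]]]]
  [Tail [Tail [Tail [Stmt [List q]]] or [Stmt [List q]]] or [Stmt q or [Stmt [List q]]]]
  [Tail [Tail [Stmt q or [Stmt [List q]]]] or [Stmt q or [Stmt [List q]]]]
  [Tail [Tail [Tail [Stmt [List q]]] or [Stmt q or [Stmt [List q]]]] or [Stmt [List q]]]
  [Tail [Tail [Tail [Tail [Stmt [List q]]] or [Stmt [List q]]] or [Stmt [List q]]] or [Stmt [List q]]]
  [Tail [Tail [Tail [Stmt q or [Stmt [List q]]]] or [Stmt [List q]]] or [Stmt [List q]]]
  [Tail [Tail [Stmt q or [Stmt q or [Stmt [List q]]]]] or [Stmt [List q]]]
  [Tail [Stmt q or [Stmt q or [Stmt q or [Stmt [List q]]]]]]

8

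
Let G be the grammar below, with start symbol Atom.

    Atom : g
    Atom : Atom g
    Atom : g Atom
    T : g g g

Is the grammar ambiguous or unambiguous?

Ambiguous

Witness: g g

Derivation 1: Atom ⇒ Atom g ⇒ g g
Derivation 2: Atom ⇒ g Atom ⇒ g g

Two distinct leftmost derivations for the same string.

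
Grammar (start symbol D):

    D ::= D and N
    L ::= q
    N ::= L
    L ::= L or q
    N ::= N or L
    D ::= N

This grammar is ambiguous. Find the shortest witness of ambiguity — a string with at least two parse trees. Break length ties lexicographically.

length 1: no string has ≥2 trees
length 3: q or q has 2 parse trees

Two derivations of q or q:
  D ⇒ N ⇒ L ⇒ L or q ⇒ q or q
  D ⇒ N ⇒ N or L ⇒ L or L ⇒ q or L ⇒ q or q

q or q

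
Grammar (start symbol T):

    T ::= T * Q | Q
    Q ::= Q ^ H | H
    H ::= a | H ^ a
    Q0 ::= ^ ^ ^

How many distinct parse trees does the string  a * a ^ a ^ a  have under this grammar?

Parse trees for a * a ^ a ^ a:
  [T [T [Q [H a]]] * [Q [Q [H a]] ^ [H [H a] ^ a]]]
  [T [T [Q [H a]]] * [Q [Q [Q [H a]] ^ [H a]] ^ [H a]]]
  [T [T [Q [H a]]] * [Q [Q [H [H a] ^ a]] ^ [H a]]]
  [T [T [Q [H a]]] * [Q [H [H [H a] ^ a] ^ a]]]

4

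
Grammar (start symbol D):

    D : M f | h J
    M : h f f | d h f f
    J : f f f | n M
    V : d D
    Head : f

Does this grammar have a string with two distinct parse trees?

Witness: h f f f

Derivation 1: D ⇒ M f ⇒ h f f f
Derivation 2: D ⇒ h J ⇒ h f f f

Two distinct leftmost derivations for the same string.

Ambiguous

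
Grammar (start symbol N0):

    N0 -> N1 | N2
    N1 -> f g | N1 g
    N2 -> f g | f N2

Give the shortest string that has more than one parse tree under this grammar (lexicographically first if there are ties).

f g

length 2: f g has 2 parse trees

Two derivations of f g:
  N0 ⇒ N1 ⇒ f g
  N0 ⇒ N2 ⇒ f g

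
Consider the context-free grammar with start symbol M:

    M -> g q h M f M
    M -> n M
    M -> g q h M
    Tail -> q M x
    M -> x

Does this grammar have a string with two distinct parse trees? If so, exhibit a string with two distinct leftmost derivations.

Witness: g q h g q h x f x

Derivation 1: M ⇒ g q h M f M ⇒ g q h g q h M f M ⇒ g q h g q h x f M ⇒ g q h g q h x f x
Derivation 2: M ⇒ g q h M ⇒ g q h g q h M f M ⇒ g q h g q h x f M ⇒ g q h g q h x f x

Two distinct leftmost derivations for the same string.

Ambiguous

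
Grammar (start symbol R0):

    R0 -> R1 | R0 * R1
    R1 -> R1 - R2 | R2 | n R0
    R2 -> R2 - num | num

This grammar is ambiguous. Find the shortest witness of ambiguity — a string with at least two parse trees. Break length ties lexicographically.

length 1: no string has ≥2 trees
length 2: no string has ≥2 trees
length 3: num - num has 2 parse trees

Two derivations of num - num:
  R0 ⇒ R1 ⇒ R1 - R2 ⇒ R2 - R2 ⇒ num - R2 ⇒ num - num
  R0 ⇒ R1 ⇒ R2 ⇒ R2 - num ⇒ num - num

num - num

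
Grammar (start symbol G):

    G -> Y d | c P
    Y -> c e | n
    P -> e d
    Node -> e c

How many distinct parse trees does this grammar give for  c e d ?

Parse trees for c e d:
  [G [Y c e] d]
  [G c [P e d]]

2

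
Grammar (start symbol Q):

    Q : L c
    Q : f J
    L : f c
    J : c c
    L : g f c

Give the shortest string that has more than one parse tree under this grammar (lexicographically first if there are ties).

length 3: f c c has 2 parse trees

Two derivations of f c c:
  Q ⇒ L c ⇒ f c c
  Q ⇒ f J ⇒ f c c

f c c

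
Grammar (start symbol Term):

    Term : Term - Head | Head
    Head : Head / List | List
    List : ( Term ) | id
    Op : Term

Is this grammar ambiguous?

Only Term, Head, List are reachable from Term; ignoring the rest: The grammar is stratified — Term handles '-' (left-recursive), Head handles '/', List atoms. Each operator has a fixed associativity and precedence level, so every string has one parse.

Unambiguous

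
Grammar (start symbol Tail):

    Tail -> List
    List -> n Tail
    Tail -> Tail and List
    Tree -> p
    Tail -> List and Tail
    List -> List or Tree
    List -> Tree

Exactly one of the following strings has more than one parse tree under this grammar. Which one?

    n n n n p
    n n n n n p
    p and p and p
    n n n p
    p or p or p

n n n n p: 1 tree
n n n n n p: 1 tree
p and p and p: 4 trees
n n n p: 1 tree
p or p or p: 1 tree

p and p and p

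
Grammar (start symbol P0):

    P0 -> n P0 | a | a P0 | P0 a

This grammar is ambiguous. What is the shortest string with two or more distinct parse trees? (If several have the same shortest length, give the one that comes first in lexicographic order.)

a a

length 1: no string has ≥2 trees
length 2: a a has 2 parse trees

Two derivations of a a:
  P0 ⇒ a P0 ⇒ a a
  P0 ⇒ P0 a ⇒ a a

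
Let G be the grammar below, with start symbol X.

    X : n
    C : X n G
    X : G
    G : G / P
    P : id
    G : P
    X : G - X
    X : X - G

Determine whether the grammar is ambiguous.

Witness: id - id

Derivation 1: X ⇒ G - X ⇒ P - X ⇒ id - X ⇒ id - G ⇒ id - P ⇒ id - id
Derivation 2: X ⇒ X - G ⇒ G - G ⇒ P - G ⇒ id - G ⇒ id - P ⇒ id - id

Two distinct leftmost derivations for the same string.

Ambiguous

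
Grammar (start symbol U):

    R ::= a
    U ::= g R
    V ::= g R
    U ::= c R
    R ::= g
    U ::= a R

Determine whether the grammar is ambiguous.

Only U, R are reachable from U; ignoring the rest: Restricted to the reachable nonterminals, every rule has the form A → t or A → t B, and no two rules for the same A share a first terminal. The grammar encodes a DFA — one run per string.

Unambiguous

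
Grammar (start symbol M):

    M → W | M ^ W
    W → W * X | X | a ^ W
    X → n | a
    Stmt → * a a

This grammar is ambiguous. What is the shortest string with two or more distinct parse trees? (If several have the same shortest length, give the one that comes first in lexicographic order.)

a ^ a

length 1: no string has ≥2 trees
length 3: a ^ a has 2 parse trees

Two derivations of a ^ a:
  M ⇒ W ⇒ a ^ W ⇒ a ^ X ⇒ a ^ a
  M ⇒ M ^ W ⇒ W ^ W ⇒ X ^ W ⇒ a ^ W ⇒ a ^ X ⇒ a ^ a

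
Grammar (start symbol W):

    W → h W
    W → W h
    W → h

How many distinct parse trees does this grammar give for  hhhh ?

8

Parse trees for hhhh:
  [W h [W h [W h [W h]]]]
  [W h [W h [W [W h] h]]]
  [W h [W [W h [W h]] h]]
  [W h [W [W [W h] h] h]]
  [W [W h [W h [W h]]] h]
  [W [W h [W [W h] h]] h]
  [W [W [W h [W h]] h] h]
  [W [W [W [W h] h] h] h]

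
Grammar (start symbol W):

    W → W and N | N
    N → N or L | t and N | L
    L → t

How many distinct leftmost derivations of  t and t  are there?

2

Parse trees for t and t:
  [W [W [N [L t]]] and [N [L t]]]
  [W [N t and [N [L t]]]]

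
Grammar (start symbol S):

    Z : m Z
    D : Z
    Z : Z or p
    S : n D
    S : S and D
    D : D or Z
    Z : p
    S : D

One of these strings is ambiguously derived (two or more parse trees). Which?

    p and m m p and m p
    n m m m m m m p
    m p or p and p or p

m p or p and p or p

p and m m p and m p: 1 tree
n m m m m m m p: 1 tree
m p or p and p or p: 6 trees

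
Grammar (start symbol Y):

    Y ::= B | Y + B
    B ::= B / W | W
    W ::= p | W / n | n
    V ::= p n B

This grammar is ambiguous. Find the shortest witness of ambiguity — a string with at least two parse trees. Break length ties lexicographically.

n / n

length 1: no string has ≥2 trees
length 3: n / n has 2 parse trees

Two derivations of n / n:
  Y ⇒ B ⇒ B / W ⇒ W / W ⇒ n / W ⇒ n / n
  Y ⇒ B ⇒ W ⇒ W / n ⇒ n / n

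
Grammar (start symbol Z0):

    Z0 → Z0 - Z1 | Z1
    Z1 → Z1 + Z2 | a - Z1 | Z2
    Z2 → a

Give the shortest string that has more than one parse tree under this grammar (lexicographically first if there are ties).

a - a

length 1: no string has ≥2 trees
length 3: a - a has 2 parse trees

Two derivations of a - a:
  Z0 ⇒ Z0 - Z1 ⇒ Z1 - Z1 ⇒ Z2 - Z1 ⇒ a - Z1 ⇒ a - Z2 ⇒ a - a
  Z0 ⇒ Z1 ⇒ a - Z1 ⇒ a - Z2 ⇒ a - a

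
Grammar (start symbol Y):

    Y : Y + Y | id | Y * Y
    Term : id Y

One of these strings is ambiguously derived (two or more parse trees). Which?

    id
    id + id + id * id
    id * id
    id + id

id + id + id * id

id: 1 tree
id + id + id * id: 5 trees
id * id: 1 tree
id + id: 1 tree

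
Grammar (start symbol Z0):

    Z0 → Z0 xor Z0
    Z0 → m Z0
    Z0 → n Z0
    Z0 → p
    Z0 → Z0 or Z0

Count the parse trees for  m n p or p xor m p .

Parse trees for m n p or p xor m p (showing first 6 of 9):
  [Z0 [Z0 m [Z0 n [Z0 [Z0 p] or [Z0 p]]]] xor [Z0 m [Z0 p]]]
  [Z0 [Z0 m [Z0 [Z0 n [Z0 p]] or [Z0 p]]] xor [Z0 m [Z0 p]]]
  [Z0 [Z0 [Z0 m [Z0 n [Z0 p]]] or [Z0 p]] xor [Z0 m [Z0 p]]]
  [Z0 m [Z0 [Z0 n [Z0 [Z0 p] or [Z0 p]]] xor [Z0 m [Z0 p]]]]
  [Z0 m [Z0 [Z0 [Z0 n [Z0 p]] or [Z0 p]] xor [Z0 m [Z0 p]]]]
  [Z0 m [Z0 n [Z0 [Z0 [Z0 p] or [Z0 p]] xor [Z0 m [Z0 p]]]]]

9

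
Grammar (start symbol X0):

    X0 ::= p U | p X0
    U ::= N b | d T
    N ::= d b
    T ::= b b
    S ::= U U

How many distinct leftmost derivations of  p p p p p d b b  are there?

2

Parse trees for p p p p p d b b:
  [X0 p [X0 p [X0 p [X0 p [X0 p [U [N d b] b]]]]]]
  [X0 p [X0 p [X0 p [X0 p [X0 p [U d [T b b]]]]]]]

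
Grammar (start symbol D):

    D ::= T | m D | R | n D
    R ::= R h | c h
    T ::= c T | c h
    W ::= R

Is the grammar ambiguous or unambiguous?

Witness: c h

Derivation 1: D ⇒ T ⇒ c h
Derivation 2: D ⇒ R ⇒ c h

Two distinct leftmost derivations for the same string.

Ambiguous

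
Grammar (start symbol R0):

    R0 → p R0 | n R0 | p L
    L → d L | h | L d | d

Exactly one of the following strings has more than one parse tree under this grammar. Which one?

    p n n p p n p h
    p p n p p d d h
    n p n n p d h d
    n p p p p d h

p n n p p n p h: 1 tree
p p n p p d d h: 1 tree
n p n n p d h d: 2 trees
n p p p p d h: 1 tree

n p n n p d h d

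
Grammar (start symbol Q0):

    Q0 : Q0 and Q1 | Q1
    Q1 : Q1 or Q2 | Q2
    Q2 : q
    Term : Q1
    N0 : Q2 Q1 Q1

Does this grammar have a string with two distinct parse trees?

Unambiguous

Only Q0, Q1, Q2 are reachable from Q0; ignoring the rest: Q0 → Q0 and Q1 | Q1  ;  Q1 → Q1 or Q2 | Q2  — a left-associative chain with Q2 at the bottom. Each string factors uniquely by precedence.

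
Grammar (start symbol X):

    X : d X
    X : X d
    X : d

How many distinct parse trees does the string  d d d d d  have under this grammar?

16

Parse trees for d d d d d (showing first 6 of 16):
  [X d [X d [X d [X d [X d]]]]]
  [X d [X d [X d [X [X d] d]]]]
  [X d [X d [X [X d [X d]] d]]]
  [X d [X d [X [X [X d] d] d]]]
  [X d [X [X d [X d [X d]]] d]]
  [X d [X [X d [X [X d] d]] d]]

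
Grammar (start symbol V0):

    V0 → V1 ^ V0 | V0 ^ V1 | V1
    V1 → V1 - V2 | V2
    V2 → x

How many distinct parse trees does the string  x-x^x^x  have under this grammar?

4

Parse trees for x-x^x^x:
  [V0 [V1 [V1 [V2 x]] - [V2 x]] ^ [V0 [V1 [V2 x]] ^ [V0 [V1 [V2 x]]]]]
  [V0 [V1 [V1 [V2 x]] - [V2 x]] ^ [V0 [V0 [V1 [V2 x]]] ^ [V1 [V2 x]]]]
  [V0 [V0 [V1 [V1 [V2 x]] - [V2 x]] ^ [V0 [V1 [V2 x]]]] ^ [V1 [V2 x]]]
  [V0 [V0 [V0 [V1 [V1 [V2 x]] - [V2 x]]] ^ [V1 [V2 x]]] ^ [V1 [V2 x]]]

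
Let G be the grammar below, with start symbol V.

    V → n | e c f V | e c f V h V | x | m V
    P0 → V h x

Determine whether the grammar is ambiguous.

Ambiguous

Witness: e c f e c f n h n

Derivation 1: V ⇒ e c f V ⇒ e c f e c f V h V ⇒ e c f e c f n h V ⇒ e c f e c f n h n
Derivation 2: V ⇒ e c f V h V ⇒ e c f e c f V h V ⇒ e c f e c f n h V ⇒ e c f e c f n h n

Two distinct leftmost derivations for the same string.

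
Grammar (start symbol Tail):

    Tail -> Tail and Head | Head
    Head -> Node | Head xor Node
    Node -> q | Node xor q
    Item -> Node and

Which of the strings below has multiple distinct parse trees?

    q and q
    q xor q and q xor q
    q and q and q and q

q xor q and q xor q

q and q: 1 tree
q xor q and q xor q: 4 trees
q and q and q and q: 1 tree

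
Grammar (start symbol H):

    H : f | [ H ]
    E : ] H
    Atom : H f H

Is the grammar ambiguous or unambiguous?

Unambiguous

Only H is reachable from H; ignoring the rest: Each string is a nest of matched brackets around a single atom. An opening bracket forces the recursive rule; an atom forces the base rule.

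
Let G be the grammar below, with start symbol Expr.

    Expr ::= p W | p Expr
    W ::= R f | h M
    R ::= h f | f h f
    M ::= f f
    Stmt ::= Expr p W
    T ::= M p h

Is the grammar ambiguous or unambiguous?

Ambiguous

Witness: p h f f

Derivation 1: Expr ⇒ p W ⇒ p R f ⇒ p h f f
Derivation 2: Expr ⇒ p W ⇒ p h M ⇒ p h f f

Two distinct leftmost derivations for the same string.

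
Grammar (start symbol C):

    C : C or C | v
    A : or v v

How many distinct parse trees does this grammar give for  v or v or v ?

Parse trees for v or v or v:
  [C [C v] or [C [C v] or [C v]]]
  [C [C [C v] or [C v]] or [C v]]

2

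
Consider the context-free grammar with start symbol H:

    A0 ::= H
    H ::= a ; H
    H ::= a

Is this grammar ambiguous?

Only H is reachable from H; ignoring the rest: The reachable grammar is A → atom sep A | atom. Each atom is followed by either the separator (recurse) or end-of-string (stop) — no choice point.

Unambiguous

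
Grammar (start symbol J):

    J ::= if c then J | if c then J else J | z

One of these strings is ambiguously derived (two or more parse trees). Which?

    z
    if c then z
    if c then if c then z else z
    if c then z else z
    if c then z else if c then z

z: 1 tree
if c then z: 1 tree
if c then if c then z else z: 2 trees
if c then z else z: 1 tree
if c then z else if c then z: 1 tree

if c then if c then z else z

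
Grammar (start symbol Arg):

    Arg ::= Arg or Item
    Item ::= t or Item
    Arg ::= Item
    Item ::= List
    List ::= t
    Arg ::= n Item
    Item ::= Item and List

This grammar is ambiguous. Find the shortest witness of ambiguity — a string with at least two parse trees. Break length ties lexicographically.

length 1: no string has ≥2 trees
length 2: no string has ≥2 trees
length 3: t or t has 2 parse trees

Two derivations of t or t:
  Arg ⇒ Arg or Item ⇒ Item or Item ⇒ List or Item ⇒ t or Item ⇒ t or List ⇒ t or t
  Arg ⇒ Item ⇒ t or Item ⇒ t or List ⇒ t or t

t or t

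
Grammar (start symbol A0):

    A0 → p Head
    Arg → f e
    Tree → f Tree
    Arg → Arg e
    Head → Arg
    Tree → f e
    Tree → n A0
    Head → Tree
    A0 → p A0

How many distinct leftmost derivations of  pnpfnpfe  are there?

2

Parse trees for pnpfnpfe:
  [A0 p [Head [Tree n [A0 p [Head [Tree f [Tree n [A0 p [Head [Arg f e]]]]]]]]]]
  [A0 p [Head [Tree n [A0 p [Head [Tree f [Tree n [A0 p [Head [Tree f e]]]]]]]]]]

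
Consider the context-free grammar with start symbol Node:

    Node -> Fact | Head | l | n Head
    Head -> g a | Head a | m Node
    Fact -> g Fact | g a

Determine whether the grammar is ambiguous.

Ambiguous

Witness: g a

Derivation 1: Node ⇒ Fact ⇒ g a
Derivation 2: Node ⇒ Head ⇒ g a

Two distinct leftmost derivations for the same string.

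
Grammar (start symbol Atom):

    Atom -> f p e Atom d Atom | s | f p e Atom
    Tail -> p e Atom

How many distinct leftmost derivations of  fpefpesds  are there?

Parse trees for fpefpesds:
  [Atom f p e [Atom f p e [Atom s]] d [Atom s]]
  [Atom f p e [Atom f p e [Atom s] d [Atom s]]]

2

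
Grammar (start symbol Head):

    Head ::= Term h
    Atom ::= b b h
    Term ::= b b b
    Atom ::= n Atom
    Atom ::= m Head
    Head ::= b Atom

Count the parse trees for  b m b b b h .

2

Parse trees for b m b b b h:
  [Head b [Atom m [Head [Term b b b] h]]]
  [Head b [Atom m [Head b [Atom b b h]]]]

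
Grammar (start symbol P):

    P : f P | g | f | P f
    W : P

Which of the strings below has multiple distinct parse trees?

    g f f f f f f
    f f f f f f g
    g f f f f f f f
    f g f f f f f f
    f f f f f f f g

f g f f f f f f

g f f f f f f: 1 tree
f f f f f f g: 1 tree
g f f f f f f f: 1 tree
f g f f f f f f: 7 trees
f f f f f f f g: 1 tree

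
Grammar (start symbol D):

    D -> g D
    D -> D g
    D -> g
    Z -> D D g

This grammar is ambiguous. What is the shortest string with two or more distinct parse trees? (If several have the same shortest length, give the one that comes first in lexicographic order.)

g g

length 1: no string has ≥2 trees
length 2: g g has 2 parse trees

Two derivations of g g:
  D ⇒ g D ⇒ g g
  D ⇒ D g ⇒ g g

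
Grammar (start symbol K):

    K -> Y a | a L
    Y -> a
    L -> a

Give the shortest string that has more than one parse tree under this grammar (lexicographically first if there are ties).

length 2: a a has 2 parse trees

Two derivations of a a:
  K ⇒ Y a ⇒ a a
  K ⇒ a L ⇒ a a

a a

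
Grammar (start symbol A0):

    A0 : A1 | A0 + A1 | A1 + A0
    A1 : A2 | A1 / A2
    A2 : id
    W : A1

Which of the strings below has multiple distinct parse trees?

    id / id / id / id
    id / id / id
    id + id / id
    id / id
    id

id / id / id / id: 1 tree
id / id / id: 1 tree
id + id / id: 2 trees
id / id: 1 tree
id: 1 tree

id + id / id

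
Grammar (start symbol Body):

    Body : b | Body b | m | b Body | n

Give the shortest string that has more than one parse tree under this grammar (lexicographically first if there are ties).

b b

length 1: no string has ≥2 trees
length 2: b b has 2 parse trees

Two derivations of b b:
  Body ⇒ Body b ⇒ b b
  Body ⇒ b Body ⇒ b b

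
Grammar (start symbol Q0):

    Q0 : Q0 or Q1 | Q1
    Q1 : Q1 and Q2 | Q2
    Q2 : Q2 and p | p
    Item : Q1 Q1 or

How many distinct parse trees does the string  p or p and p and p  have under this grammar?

4

Parse trees for p or p and p and p:
  [Q0 [Q0 [Q1 [Q2 p]]] or [Q1 [Q1 [Q2 p]] and [Q2 [Q2 p] and p]]]
  [Q0 [Q0 [Q1 [Q2 p]]] or [Q1 [Q1 [Q1 [Q2 p]] and [Q2 p]] and [Q2 p]]]
  [Q0 [Q0 [Q1 [Q2 p]]] or [Q1 [Q1 [Q2 [Q2 p] and p]] and [Q2 p]]]
  [Q0 [Q0 [Q1 [Q2 p]]] or [Q1 [Q2 [Q2 [Q2 p] and p] and p]]]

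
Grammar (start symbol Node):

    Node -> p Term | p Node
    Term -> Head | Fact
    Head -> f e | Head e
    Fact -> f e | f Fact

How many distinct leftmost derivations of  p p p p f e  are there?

2

Parse trees for p p p p f e:
  [Node p [Node p [Node p [Node p [Term [Head f e]]]]]]
  [Node p [Node p [Node p [Node p [Term [Fact f e]]]]]]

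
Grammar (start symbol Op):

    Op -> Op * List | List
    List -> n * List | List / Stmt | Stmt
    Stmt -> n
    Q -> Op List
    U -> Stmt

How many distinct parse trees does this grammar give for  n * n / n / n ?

4

Parse trees for n * n / n / n:
  [Op [Op [List [Stmt n]]] * [List [List [List [Stmt n]] / [Stmt n]] / [Stmt n]]]
  [Op [List n * [List [List [List [Stmt n]] / [Stmt n]] / [Stmt n]]]]
  [Op [List [List n * [List [List [Stmt n]] / [Stmt n]]] / [Stmt n]]]
  [Op [List [List [List n * [List [Stmt n]]] / [Stmt n]] / [Stmt n]]]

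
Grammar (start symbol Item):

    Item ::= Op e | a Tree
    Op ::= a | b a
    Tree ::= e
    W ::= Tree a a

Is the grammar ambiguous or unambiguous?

Witness: a e

Derivation 1: Item ⇒ Op e ⇒ a e
Derivation 2: Item ⇒ a Tree ⇒ a e

Two distinct leftmost derivations for the same string.

Ambiguous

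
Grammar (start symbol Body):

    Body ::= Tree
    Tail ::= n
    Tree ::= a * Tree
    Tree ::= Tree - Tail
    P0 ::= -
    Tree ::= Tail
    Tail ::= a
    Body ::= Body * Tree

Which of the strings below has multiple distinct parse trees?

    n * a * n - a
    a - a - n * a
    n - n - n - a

n * a * n - a: 3 trees
a - a - n * a: 1 tree
n - n - n - a: 1 tree

n * a * n - a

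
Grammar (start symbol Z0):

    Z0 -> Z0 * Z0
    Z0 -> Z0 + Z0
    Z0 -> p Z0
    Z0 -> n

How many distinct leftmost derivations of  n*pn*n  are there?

3

Parse trees for n*pn*n:
  [Z0 [Z0 n] * [Z0 [Z0 p [Z0 n]] * [Z0 n]]]
  [Z0 [Z0 n] * [Z0 p [Z0 [Z0 n] * [Z0 n]]]]
  [Z0 [Z0 [Z0 n] * [Z0 p [Z0 n]]] * [Z0 n]]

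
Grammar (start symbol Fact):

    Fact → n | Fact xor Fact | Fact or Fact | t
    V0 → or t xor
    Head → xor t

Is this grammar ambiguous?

Ambiguous

Witness: n or n or n

Derivation 1: Fact ⇒ Fact or Fact ⇒ n or Fact ⇒ n or Fact or Fact ⇒ n or n or Fact ⇒ n or n or n
Derivation 2: Fact ⇒ Fact or Fact ⇒ Fact or Fact or Fact ⇒ n or Fact or Fact ⇒ n or n or Fact ⇒ n or n or n

Two distinct leftmost derivations for the same string.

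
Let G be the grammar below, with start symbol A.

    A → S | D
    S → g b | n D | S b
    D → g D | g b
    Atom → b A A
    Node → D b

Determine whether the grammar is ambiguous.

Ambiguous

Witness: g b

Derivation 1: A ⇒ S ⇒ g b
Derivation 2: A ⇒ D ⇒ g b

Two distinct leftmost derivations for the same string.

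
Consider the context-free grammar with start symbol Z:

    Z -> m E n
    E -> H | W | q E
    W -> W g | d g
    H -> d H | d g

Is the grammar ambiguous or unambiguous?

Witness: m d g n

Derivation 1: Z ⇒ m E n ⇒ m H n ⇒ m d g n
Derivation 2: Z ⇒ m E n ⇒ m W n ⇒ m d g n

Two distinct leftmost derivations for the same string.

Ambiguous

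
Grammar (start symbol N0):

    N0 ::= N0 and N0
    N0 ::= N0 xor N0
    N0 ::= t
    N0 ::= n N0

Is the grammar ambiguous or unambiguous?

Ambiguous

Witness: n t and t

Derivation 1: N0 ⇒ N0 and N0 ⇒ n N0 and N0 ⇒ n t and N0 ⇒ n t and t
Derivation 2: N0 ⇒ n N0 ⇒ n N0 and N0 ⇒ n t and N0 ⇒ n t and t

Two distinct leftmost derivations for the same string.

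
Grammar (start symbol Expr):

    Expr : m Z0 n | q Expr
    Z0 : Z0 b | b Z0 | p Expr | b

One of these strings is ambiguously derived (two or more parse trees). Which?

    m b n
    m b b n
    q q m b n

m b b n

m b n: 1 tree
m b b n: 2 trees
q q m b n: 1 tree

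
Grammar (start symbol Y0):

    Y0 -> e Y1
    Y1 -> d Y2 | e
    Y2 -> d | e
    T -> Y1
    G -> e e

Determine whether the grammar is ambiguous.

(T, G are unreachable from Y0, so their rules don't affect L(Y0).) The reachable rules are right-linear with at most one rule per (nonterminal, next-terminal) pair. Each input token forces the next rule, so parsing is deterministic.

Unambiguous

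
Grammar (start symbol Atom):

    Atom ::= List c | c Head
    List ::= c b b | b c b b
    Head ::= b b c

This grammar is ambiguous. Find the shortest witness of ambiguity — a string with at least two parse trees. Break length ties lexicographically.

c b b c

length 4: c b b c has 2 parse trees

Two derivations of c b b c:
  Atom ⇒ List c ⇒ c b b c
  Atom ⇒ c Head ⇒ c b b c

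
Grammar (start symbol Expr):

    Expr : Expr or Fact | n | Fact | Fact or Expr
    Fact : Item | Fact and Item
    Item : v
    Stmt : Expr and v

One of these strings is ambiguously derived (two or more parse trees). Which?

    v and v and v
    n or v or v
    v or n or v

v and v and v: 1 tree
n or v or v: 1 tree
v or n or v: 2 trees

v or n or v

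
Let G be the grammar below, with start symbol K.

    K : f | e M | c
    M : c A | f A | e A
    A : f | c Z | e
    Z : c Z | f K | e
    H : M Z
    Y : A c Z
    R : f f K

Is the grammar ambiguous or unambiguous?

(H, Y, R are unreachable from K, so their rules don't affect L(K).) Each reachable nonterminal has at most one production per leading terminal, and all productions are right-linear; the derivation is determined token-by-token.

Unambiguous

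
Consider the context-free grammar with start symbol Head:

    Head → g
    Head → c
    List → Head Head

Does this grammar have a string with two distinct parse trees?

Unambiguous

(List is unreachable from Head, so its rules don't affect L(Head).) The reachable rules are right-linear with at most one rule per (nonterminal, next-terminal) pair. Each input token forces the next rule, so parsing is deterministic.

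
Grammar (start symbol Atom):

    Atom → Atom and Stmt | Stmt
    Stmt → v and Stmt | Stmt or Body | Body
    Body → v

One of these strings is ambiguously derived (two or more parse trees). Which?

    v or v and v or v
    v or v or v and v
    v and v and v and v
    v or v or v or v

v and v and v and v

v or v and v or v: 1 tree
v or v or v and v: 1 tree
v and v and v and v: 8 trees
v or v or v or v: 1 tree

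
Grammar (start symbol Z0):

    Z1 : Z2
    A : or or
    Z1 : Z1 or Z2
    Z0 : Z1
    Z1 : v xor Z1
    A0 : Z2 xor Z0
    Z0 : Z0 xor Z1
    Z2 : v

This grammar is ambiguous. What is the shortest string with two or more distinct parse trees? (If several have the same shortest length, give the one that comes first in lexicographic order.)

length 1: no string has ≥2 trees
length 3: v xor v has 2 parse trees

Two derivations of v xor v:
  Z0 ⇒ Z1 ⇒ v xor Z1 ⇒ v xor Z2 ⇒ v xor v
  Z0 ⇒ Z0 xor Z1 ⇒ Z1 xor Z1 ⇒ Z2 xor Z1 ⇒ v xor Z1 ⇒ v xor Z2 ⇒ v xor v

v xor v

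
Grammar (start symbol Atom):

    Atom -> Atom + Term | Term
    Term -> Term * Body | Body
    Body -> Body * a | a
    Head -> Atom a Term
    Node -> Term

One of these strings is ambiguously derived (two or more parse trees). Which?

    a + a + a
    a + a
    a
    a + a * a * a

a + a + a: 1 tree
a + a: 1 tree
a: 1 tree
a + a * a * a: 4 trees

a + a * a * a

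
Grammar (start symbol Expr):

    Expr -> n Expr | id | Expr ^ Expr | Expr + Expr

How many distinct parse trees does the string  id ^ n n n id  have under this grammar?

Parse trees for id ^ n n n id:
  [Expr [Expr id] ^ [Expr n [Expr n [Expr n [Expr id]]]]]

1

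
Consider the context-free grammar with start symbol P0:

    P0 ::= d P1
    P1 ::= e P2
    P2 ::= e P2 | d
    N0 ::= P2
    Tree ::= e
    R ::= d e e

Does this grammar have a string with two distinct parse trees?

Only P0, P1, P2 are reachable from P0; ignoring the rest: Restricted to the reachable nonterminals, every rule has the form A → t or A → t B, and no two rules for the same A share a first terminal. The grammar encodes a DFA — one run per string.

Unambiguous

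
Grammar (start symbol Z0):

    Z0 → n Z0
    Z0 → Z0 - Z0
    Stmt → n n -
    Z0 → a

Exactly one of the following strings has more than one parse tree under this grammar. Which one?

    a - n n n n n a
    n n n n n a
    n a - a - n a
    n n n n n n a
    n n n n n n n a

a - n n n n n a: 1 tree
n n n n n a: 1 tree
n a - a - n a: 5 trees
n n n n n n a: 1 tree
n n n n n n n a: 1 tree

n a - a - n a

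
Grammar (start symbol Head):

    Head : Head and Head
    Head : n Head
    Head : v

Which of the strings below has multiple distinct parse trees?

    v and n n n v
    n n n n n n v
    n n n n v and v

v and n n n v: 1 tree
n n n n n n v: 1 tree
n n n n v and v: 5 trees

n n n n v and v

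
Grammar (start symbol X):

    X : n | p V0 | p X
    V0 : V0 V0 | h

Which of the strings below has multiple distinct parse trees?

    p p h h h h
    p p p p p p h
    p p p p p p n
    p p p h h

p p h h h h

p p h h h h: 5 trees
p p p p p p h: 1 tree
p p p p p p n: 1 tree
p p p h h: 1 tree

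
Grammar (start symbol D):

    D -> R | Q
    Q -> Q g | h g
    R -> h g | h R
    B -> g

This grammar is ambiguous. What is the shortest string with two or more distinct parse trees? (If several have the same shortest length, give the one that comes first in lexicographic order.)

length 2: h g has 2 parse trees

Two derivations of h g:
  D ⇒ R ⇒ h g
  D ⇒ Q ⇒ h g

h g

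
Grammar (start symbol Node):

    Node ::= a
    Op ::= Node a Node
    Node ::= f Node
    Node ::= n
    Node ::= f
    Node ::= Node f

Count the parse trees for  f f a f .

Parse trees for f f a f:
  [Node f [Node f [Node [Node a] f]]]
  [Node f [Node [Node f [Node a]] f]]
  [Node [Node f [Node f [Node a]]] f]

3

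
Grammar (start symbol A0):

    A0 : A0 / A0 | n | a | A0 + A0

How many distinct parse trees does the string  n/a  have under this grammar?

1

Parse trees for n/a:
  [A0 [A0 n] / [A0 a]]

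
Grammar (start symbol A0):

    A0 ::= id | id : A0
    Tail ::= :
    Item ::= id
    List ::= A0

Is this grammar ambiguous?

Unambiguous

(Tail, Item, List are unreachable from A0, so their rules don't affect L(A0).) Right-recursive list with a separator: after each atom, whether the separator follows determines the rule. One parse per string.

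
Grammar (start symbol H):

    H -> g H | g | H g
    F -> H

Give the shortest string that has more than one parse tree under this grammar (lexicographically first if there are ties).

g g

length 1: no string has ≥2 trees
length 2: g g has 2 parse trees

Two derivations of g g:
  H ⇒ g H ⇒ g g
  H ⇒ H g ⇒ g g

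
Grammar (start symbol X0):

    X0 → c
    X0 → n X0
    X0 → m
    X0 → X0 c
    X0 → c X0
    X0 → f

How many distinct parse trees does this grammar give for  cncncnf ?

1

Parse trees for cncncnf:
  [X0 c [X0 n [X0 c [X0 n [X0 c [X0 n [X0 f]]]]]]]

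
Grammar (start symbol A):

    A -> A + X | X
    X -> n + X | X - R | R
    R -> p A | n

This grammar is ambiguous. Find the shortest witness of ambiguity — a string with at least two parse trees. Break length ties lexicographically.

n + n

length 1: no string has ≥2 trees
length 2: no string has ≥2 trees
length 3: n + n has 2 parse trees

Two derivations of n + n:
  A ⇒ A + X ⇒ X + X ⇒ R + X ⇒ n + X ⇒ n + R ⇒ n + n
  A ⇒ X ⇒ n + X ⇒ n + R ⇒ n + n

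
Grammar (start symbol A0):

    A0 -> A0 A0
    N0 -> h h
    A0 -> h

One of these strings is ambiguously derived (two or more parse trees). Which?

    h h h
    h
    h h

h h h

h h h: 2 trees
h: 1 tree
h h: 1 tree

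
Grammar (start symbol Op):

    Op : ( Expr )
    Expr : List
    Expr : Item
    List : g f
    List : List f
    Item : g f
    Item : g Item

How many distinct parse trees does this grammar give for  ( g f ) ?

2

Parse trees for ( g f ):
  [Op ( [Expr [List g f]] )]
  [Op ( [Expr [Item g f]] )]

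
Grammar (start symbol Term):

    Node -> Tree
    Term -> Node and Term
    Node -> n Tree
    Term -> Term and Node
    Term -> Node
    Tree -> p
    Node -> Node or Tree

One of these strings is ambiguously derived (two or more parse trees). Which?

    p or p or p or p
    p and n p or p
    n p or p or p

p and n p or p

p or p or p or p: 1 tree
p and n p or p: 2 trees
n p or p or p: 1 tree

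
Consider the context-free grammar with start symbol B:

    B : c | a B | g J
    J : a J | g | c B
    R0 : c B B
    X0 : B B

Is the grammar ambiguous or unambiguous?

Unambiguous

(R0, X0 are unreachable from B, so their rules don't affect L(B).) Restricted to the reachable nonterminals, every rule has the form A → t or A → t B, and no two rules for the same A share a first terminal. The grammar encodes a DFA — one run per string.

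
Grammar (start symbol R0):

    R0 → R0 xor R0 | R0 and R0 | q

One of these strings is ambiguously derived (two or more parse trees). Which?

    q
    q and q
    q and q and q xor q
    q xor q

q and q and q xor q

q: 1 tree
q and q: 1 tree
q and q and q xor q: 5 trees
q xor q: 1 tree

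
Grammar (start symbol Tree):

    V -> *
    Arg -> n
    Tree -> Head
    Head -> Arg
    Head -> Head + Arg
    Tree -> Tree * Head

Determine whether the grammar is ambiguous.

Unambiguous

(V is unreachable from Tree, so its rules don't affect L(Tree).) Tree → Tree * Head | Head  ;  Head → Head + Arg | Arg  — a left-associative chain with Arg at the bottom. Each string factors uniquely by precedence.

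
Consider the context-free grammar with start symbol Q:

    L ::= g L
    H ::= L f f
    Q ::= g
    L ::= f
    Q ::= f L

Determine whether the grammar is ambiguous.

Unambiguous

(H is unreachable from Q, so its rules don't affect L(Q).) Each reachable nonterminal has at most one production per leading terminal, and all productions are right-linear; the derivation is determined token-by-token.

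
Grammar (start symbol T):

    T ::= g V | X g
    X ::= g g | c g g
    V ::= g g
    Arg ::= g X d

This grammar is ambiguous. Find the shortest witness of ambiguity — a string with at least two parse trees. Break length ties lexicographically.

length 3: g g g has 2 parse trees

Two derivations of g g g:
  T ⇒ g V ⇒ g g g
  T ⇒ X g ⇒ g g g

g g g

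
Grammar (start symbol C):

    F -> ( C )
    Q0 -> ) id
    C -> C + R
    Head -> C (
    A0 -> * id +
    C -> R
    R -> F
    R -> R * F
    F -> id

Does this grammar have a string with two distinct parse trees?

Unambiguous

(Q0, A0, Head are unreachable from C, so their rules don't affect L(C).) This is a standard precedence ladder (C over R over F), with each level left-recursive on its own operator ('+' at C, '*' at R). That structure is LR(1), hence unambiguous.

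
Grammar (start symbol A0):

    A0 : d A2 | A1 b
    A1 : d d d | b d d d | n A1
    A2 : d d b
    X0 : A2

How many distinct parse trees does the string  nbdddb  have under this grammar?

1

Parse trees for nbdddb:
  [A0 [A1 n [A1 b d d d]] b]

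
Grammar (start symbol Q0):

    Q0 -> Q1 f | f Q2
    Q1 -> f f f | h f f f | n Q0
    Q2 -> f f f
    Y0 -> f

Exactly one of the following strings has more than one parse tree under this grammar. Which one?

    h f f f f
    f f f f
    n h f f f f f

f f f f

h f f f f: 1 tree
f f f f: 2 trees
n h f f f f f: 1 tree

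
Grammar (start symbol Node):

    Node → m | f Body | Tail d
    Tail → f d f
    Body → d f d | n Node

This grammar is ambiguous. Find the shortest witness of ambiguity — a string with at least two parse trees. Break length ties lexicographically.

length 1: no string has ≥2 trees
length 3: no string has ≥2 trees
length 4: f d f d has 2 parse trees

Two derivations of f d f d:
  Node ⇒ f Body ⇒ f d f d
  Node ⇒ Tail d ⇒ f d f d

f d f d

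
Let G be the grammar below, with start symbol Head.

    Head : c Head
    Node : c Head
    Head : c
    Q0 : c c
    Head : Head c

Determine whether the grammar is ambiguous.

Witness: c c

Derivation 1: Head ⇒ c Head ⇒ c c
Derivation 2: Head ⇒ Head c ⇒ c c

Two distinct leftmost derivations for the same string.

Ambiguous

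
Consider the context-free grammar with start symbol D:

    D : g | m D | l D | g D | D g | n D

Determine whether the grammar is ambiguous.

Ambiguous

Witness: g g

Derivation 1: D ⇒ g D ⇒ g g
Derivation 2: D ⇒ D g ⇒ g g

Two distinct leftmost derivations for the same string.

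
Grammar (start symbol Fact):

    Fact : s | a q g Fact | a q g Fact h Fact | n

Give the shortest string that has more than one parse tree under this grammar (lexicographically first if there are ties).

length 1: no string has ≥2 trees
length 4: no string has ≥2 trees
length 6: no string has ≥2 trees
length 7: no string has ≥2 trees
length 9: a q g a q g n h n has 2 parse trees

Two derivations of a q g a q g n h n:
  Fact ⇒ a q g Fact ⇒ a q g a q g Fact h Fact ⇒ a q g a q g n h Fact ⇒ a q g a q g n h n
  Fact ⇒ a q g Fact h Fact ⇒ a q g a q g Fact h Fact ⇒ a q g a q g n h Fact ⇒ a q g a q g n h n

a q g a q g n h n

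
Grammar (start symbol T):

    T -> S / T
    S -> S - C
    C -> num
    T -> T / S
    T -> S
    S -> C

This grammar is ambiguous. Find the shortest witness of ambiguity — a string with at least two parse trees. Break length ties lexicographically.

num / num

length 1: no string has ≥2 trees
length 3: num / num has 2 parse trees

Two derivations of num / num:
  T ⇒ S / T ⇒ C / T ⇒ num / T ⇒ num / S ⇒ num / C ⇒ num / num
  T ⇒ T / S ⇒ S / S ⇒ C / S ⇒ num / S ⇒ num / C ⇒ num / num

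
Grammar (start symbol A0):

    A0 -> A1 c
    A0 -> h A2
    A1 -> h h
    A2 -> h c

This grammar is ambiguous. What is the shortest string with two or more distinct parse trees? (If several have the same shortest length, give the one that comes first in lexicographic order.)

length 3: h h c has 2 parse trees

Two derivations of h h c:
  A0 ⇒ A1 c ⇒ h h c
  A0 ⇒ h A2 ⇒ h h c

h h c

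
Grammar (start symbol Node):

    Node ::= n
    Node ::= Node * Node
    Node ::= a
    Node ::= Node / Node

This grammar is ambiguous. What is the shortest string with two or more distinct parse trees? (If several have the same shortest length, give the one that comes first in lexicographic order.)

length 1: no string has ≥2 trees
length 3: no string has ≥2 trees
length 5: a * a * a has 2 parse trees

Two derivations of a * a * a:
  Node ⇒ Node * Node ⇒ Node * Node * Node ⇒ a * Node * Node ⇒ a * a * Node ⇒ a * a * a
  Node ⇒ Node * Node ⇒ a * Node ⇒ a * Node * Node ⇒ a * a * Node ⇒ a * a * a

a * a * a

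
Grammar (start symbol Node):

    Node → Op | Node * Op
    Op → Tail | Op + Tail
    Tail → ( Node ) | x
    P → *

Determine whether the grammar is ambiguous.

Unambiguous

(P is unreachable from Node, so its rules don't affect L(Node).) This is a standard precedence ladder (Node over Op over Tail), with each level left-recursive on its own operator ('*' at Node, '+' at Op). That structure is LR(1), hence unambiguous.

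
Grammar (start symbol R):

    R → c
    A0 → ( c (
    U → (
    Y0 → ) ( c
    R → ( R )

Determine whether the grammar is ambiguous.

Only R is reachable from R; ignoring the rest: L(R) is { openⁿ atom closeⁿ : n ≥ 0 }. The bracket depth fixes n, and the derivation is forced at every step.

Unambiguous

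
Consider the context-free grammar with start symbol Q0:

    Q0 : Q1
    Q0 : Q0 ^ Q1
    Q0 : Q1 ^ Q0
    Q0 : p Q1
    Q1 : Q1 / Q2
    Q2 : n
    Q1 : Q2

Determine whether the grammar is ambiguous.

Ambiguous

Witness: n ^ n

Derivation 1: Q0 ⇒ Q0 ^ Q1 ⇒ Q1 ^ Q1 ⇒ Q2 ^ Q1 ⇒ n ^ Q1 ⇒ n ^ Q2 ⇒ n ^ n
Derivation 2: Q0 ⇒ Q1 ^ Q0 ⇒ Q2 ^ Q0 ⇒ n ^ Q0 ⇒ n ^ Q1 ⇒ n ^ Q2 ⇒ n ^ n

Two distinct leftmost derivations for the same string.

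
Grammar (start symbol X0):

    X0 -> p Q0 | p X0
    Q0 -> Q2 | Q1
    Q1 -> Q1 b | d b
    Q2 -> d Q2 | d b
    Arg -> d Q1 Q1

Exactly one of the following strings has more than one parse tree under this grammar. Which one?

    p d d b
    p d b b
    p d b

p d d b: 1 tree
p d b b: 1 tree
p d b: 2 trees

p d b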